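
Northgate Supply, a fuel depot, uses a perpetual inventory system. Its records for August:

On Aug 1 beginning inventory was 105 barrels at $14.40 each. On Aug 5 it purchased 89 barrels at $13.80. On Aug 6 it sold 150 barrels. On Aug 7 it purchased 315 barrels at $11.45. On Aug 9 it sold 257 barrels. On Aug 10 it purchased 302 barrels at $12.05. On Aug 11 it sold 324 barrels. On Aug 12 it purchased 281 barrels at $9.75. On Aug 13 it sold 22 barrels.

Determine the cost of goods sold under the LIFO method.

COGS = $9,154.75

Aug 6, 150 sold [LIFO — newest first]: 89 @ $13.80 + 61 @ $14.40 = $2,106.60
Aug 9, 257 sold [LIFO — newest first]: 257 @ $11.45 = $2,942.65
Aug 11, 324 sold [LIFO — newest first]: 302 @ $12.05 + 22 @ $11.45 = $3,891.00
Aug 13, 22 sold [LIFO — newest first]: 22 @ $9.75 = $214.50
Total COGS = $2,106.60 + $2,942.65 + $3,891.00 + $214.50 = $9,154.75
Ending inventory: 44 @ $14.40 + 36 @ $11.45 + 259 @ $9.75 = $3,571.05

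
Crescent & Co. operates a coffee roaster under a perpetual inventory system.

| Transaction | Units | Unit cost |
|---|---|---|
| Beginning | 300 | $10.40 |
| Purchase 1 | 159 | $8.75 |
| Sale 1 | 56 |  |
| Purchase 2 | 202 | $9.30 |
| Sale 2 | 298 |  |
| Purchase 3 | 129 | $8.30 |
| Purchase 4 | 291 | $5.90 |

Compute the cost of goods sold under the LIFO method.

COGS = $3,208.60

Sale 1 (56) [LIFO — newest first]: 56 @ $8.75 = $490.00
Sale 2 (298) [LIFO — newest first]: 202 @ $9.30 + 96 @ $8.75 = $2,718.60
Total COGS = $490.00 + $2,718.60 = $3,208.60
Ending inventory: 300 @ $10.40 + 7 @ $8.75 + 129 @ $8.30 + 291 @ $5.90 = $5,968.85
Check: goods available $9,177.45 = COGS $3,208.60 + ending $5,968.85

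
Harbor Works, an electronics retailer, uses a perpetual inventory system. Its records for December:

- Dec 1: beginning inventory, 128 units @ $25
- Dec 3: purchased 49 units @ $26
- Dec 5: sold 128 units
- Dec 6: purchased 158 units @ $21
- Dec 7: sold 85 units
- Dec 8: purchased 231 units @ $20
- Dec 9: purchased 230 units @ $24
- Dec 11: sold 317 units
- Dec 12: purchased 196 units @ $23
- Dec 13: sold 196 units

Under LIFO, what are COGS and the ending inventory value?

Dec 5, 128 sold [LIFO — newest first]: 49 @ $26 + 79 @ $25 = $3,249
Dec 7, 85 sold [LIFO — newest first]: 85 @ $21 = $1,785
Dec 11, 317 sold [LIFO — newest first]: 230 @ $24 + 87 @ $20 = $7,260
Dec 13, 196 sold [LIFO — newest first]: 196 @ $23 = $4,508
Total COGS = $3,249 + $1,785 + $7,260 + $4,508 = $16,802
Ending inventory: 49 @ $25 + 73 @ $21 + 144 @ $20 = $5,638

COGS = $16,802; ending inventory = $5,638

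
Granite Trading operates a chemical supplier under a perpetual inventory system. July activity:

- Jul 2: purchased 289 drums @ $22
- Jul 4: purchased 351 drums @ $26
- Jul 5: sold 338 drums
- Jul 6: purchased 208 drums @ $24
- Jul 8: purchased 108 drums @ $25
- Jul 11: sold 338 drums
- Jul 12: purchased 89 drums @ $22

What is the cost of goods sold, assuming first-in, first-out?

COGS = $16,348

Jul 5, 338 sold [FIFO — oldest first]: 289 @ $22 + 49 @ $26 = $7,632
Jul 11, 338 sold [FIFO — oldest first]: 302 @ $26 + 36 @ $24 = $8,716
Total COGS = $7,632 + $8,716 = $16,348
Ending inventory: 172 @ $24 + 108 @ $25 + 89 @ $22 = $8,786
Check: goods available $25,134 = COGS $16,348 + ending $8,786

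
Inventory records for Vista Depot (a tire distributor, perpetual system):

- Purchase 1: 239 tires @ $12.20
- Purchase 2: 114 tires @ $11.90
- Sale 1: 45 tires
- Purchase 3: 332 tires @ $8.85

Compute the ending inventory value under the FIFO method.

Sale 1 (45) [FIFO — oldest first]: 45 @ $12.20 = $549.00
Ending inventory: 194 @ $12.20 + 114 @ $11.90 + 332 @ $8.85 = $6,661.60
Check: goods available $7,210.60 = COGS $549.00 + ending $6,661.60

Ending inventory = $6,661.60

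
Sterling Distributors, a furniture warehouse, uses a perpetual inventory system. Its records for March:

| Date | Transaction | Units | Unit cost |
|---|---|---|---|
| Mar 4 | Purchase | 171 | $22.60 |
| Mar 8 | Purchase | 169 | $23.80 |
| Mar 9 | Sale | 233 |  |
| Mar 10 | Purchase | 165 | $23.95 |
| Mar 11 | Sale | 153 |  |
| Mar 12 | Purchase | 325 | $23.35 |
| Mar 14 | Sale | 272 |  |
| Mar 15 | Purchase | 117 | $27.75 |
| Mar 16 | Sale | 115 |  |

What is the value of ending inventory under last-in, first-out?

Ending inventory = $3,998.65

Mar 9, 233 sold [LIFO — newest first]: 169 @ $23.80 + 64 @ $22.60 = $5,468.60
Mar 11, 153 sold [LIFO — newest first]: 153 @ $23.95 = $3,664.35
Mar 14, 272 sold [LIFO — newest first]: 272 @ $23.35 = $6,351.20
Mar 16, 115 sold [LIFO — newest first]: 115 @ $27.75 = $3,191.25
Total COGS = $5,468.60 + $3,664.35 + $6,351.20 + $3,191.25 = $18,675.40
Ending inventory: 107 @ $22.60 + 12 @ $23.95 + 53 @ $23.35 + 2 @ $27.75 = $3,998.65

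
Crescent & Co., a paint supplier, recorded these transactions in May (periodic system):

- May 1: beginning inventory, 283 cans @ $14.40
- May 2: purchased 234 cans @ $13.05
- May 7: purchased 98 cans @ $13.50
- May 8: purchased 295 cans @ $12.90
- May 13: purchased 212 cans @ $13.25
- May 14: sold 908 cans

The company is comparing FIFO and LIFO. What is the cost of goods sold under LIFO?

COGS = $11,984.80

FIFO COGS: 283 @ $14.40 + 234 @ $13.05 + 98 @ $13.50 + 293 @ $12.90 = $12,231.60
LIFO COGS: 212 @ $13.25 + 295 @ $12.90 + 98 @ $13.50 + 234 @ $13.05 + 69 @ $14.40 = $11,984.80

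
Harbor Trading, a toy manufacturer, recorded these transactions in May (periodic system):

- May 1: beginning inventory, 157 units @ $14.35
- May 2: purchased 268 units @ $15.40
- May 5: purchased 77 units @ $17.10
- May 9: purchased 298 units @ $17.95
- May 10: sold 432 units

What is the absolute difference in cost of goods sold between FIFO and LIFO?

FIFO COGS: 157 @ $14.35 + 268 @ $15.40 + 7 @ $17.10 = $6,499.85
LIFO COGS: 298 @ $17.95 + 77 @ $17.10 + 57 @ $15.40 = $7,543.60
Difference = |$6,499.85 − $7,543.60| = $1,043.75

$1,043.75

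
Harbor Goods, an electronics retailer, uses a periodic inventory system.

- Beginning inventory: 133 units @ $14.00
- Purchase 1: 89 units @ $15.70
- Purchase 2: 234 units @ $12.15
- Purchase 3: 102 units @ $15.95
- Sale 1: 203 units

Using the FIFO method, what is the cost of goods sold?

COGS = $2,961.00

Sale 1 (203) [FIFO — oldest first]: 133 @ $14.00 + 70 @ $15.70 = $2,961.00
Ending inventory: 19 @ $15.70 + 234 @ $12.15 + 102 @ $15.95 = $4,768.30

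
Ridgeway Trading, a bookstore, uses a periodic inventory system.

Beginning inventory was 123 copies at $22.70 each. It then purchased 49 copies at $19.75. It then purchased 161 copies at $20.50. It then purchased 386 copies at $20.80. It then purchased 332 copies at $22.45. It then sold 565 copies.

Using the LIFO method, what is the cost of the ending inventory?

Ending inventory = $10,242.75

Sale 1 (565) [LIFO — newest first]: 332 @ $22.45 + 233 @ $20.80 = $12,299.80
Ending inventory: 123 @ $22.70 + 49 @ $19.75 + 161 @ $20.50 + 153 @ $20.80 = $10,242.75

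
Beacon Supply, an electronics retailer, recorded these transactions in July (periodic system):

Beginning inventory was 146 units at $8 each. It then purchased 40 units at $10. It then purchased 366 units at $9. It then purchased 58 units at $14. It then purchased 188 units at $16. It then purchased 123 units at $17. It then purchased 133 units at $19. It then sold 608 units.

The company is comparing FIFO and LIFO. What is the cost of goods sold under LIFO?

FIFO COGS: 146 @ $8 + 40 @ $10 + 366 @ $9 + 56 @ $14 = $5,646
LIFO COGS: 133 @ $19 + 123 @ $17 + 188 @ $16 + 58 @ $14 + 106 @ $9 = $9,392

COGS = $9,392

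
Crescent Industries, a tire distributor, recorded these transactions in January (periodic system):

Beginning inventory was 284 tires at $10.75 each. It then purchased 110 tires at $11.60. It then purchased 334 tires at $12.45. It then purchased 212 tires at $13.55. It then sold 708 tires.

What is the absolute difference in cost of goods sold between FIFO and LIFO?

$627.60

FIFO COGS: 284 @ $10.75 + 110 @ $11.60 + 314 @ $12.45 = $8,238.30
LIFO COGS: 212 @ $13.55 + 334 @ $12.45 + 110 @ $11.60 + 52 @ $10.75 = $8,865.90
Difference = |$8,238.30 − $8,865.90| = $627.60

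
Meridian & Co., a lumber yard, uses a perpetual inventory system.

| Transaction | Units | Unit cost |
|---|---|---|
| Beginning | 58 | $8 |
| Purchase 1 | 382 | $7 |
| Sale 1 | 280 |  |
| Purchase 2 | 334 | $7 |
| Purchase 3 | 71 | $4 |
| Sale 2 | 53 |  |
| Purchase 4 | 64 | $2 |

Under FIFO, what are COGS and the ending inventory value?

Sale 1 (280) [FIFO — oldest first]: 58 @ $8 + 222 @ $7 = $2,018
Sale 2 (53) [FIFO — oldest first]: 53 @ $7 = $371
Total COGS = $2,018 + $371 = $2,389
Ending inventory: 107 @ $7 + 334 @ $7 + 71 @ $4 + 64 @ $2 = $3,499
Check: goods available $5,888 = COGS $2,389 + ending $3,499

COGS = $2,389; ending inventory = $3,499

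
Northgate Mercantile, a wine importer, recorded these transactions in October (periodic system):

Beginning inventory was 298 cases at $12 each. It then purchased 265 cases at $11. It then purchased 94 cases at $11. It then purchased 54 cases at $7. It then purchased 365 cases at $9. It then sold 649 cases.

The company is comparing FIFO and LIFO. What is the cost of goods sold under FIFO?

COGS = $7,437

FIFO COGS: 298 @ $12 + 265 @ $11 + 86 @ $11 = $7,437
LIFO COGS: 365 @ $9 + 54 @ $7 + 94 @ $11 + 136 @ $11 = $6,193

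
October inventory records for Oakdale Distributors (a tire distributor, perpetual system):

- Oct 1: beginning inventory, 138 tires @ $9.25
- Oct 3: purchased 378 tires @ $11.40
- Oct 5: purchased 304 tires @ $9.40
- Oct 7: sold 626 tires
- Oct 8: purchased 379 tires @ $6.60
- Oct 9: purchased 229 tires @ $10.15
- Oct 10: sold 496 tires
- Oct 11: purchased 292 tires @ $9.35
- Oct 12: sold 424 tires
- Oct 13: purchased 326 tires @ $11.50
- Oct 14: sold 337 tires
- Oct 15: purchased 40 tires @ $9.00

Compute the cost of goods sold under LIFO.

COGS = $18,186.75

Oct 7, 626 sold [LIFO — newest first]: 304 @ $9.40 + 322 @ $11.40 = $6,528.40
Oct 10, 496 sold [LIFO — newest first]: 229 @ $10.15 + 267 @ $6.60 = $4,086.55
Oct 12, 424 sold [LIFO — newest first]: 292 @ $9.35 + 112 @ $6.60 + 20 @ $11.40 = $3,697.40
Oct 14, 337 sold [LIFO — newest first]: 326 @ $11.50 + 11 @ $11.40 = $3,874.40
Total COGS = $6,528.40 + $4,086.55 + $3,697.40 + $3,874.40 = $18,186.75
Ending inventory: 138 @ $9.25 + 25 @ $11.40 + 40 @ $9.00 = $1,921.50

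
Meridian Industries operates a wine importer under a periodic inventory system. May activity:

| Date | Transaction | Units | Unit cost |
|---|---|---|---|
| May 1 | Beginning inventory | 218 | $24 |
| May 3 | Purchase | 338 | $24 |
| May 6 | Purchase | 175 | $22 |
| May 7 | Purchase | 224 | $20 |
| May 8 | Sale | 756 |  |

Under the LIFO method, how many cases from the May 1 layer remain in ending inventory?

May 8, 756 sold [LIFO — newest first]: 224 @ $20 + 175 @ $22 + 338 @ $24 + 19 @ $24 = $16,898
Ending inventory: 199 @ $24 = $4,776
Check: goods available $21,674 = COGS $16,898 + ending $4,776

199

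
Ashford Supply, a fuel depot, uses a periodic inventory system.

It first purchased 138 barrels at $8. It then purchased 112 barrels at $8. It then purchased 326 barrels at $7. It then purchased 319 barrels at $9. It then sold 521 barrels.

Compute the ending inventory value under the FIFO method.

Sale 1 (521) [FIFO — oldest first]: 138 @ $8 + 112 @ $8 + 271 @ $7 = $3,897
Ending inventory: 55 @ $7 + 319 @ $9 = $3,256

Ending inventory = $3,256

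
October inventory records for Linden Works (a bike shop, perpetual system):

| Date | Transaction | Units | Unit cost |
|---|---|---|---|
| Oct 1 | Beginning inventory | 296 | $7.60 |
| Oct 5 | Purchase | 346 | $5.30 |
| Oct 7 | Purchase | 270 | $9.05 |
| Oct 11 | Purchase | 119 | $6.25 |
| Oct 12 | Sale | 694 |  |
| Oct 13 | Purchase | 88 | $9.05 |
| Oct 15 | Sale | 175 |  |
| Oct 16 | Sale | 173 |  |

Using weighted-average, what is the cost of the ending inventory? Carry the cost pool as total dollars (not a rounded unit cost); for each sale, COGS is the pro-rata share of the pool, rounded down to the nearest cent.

After Oct 1: 296 on hand, pool $2,249.60 (≈ $7.6000 each)
After Oct 5: 642 on hand, pool $4,083.40 (≈ $6.3604 each)
After Oct 7: 912 on hand, pool $6,526.90 (≈ $7.1567 each)
After Oct 11: 1031 on hand, pool $7,270.65 (≈ $7.0520 each)
Oct 12, sell 694: 694/1031 × $7,270.65 → $4,894.11
After Oct 13: 425 on hand, pool $3,172.94 (≈ $7.4657 each)
Oct 15, sell 175: 175/425 × $3,172.94 → $1,306.50
Oct 16, sell 173: 173/250 × $1,866.44 → $1,291.57
Total COGS = $4,894.11 + $1,306.50 + $1,291.57 = $7,492.18
Ending inventory (cost pool remaining) = $574.87

Ending inventory = $574.87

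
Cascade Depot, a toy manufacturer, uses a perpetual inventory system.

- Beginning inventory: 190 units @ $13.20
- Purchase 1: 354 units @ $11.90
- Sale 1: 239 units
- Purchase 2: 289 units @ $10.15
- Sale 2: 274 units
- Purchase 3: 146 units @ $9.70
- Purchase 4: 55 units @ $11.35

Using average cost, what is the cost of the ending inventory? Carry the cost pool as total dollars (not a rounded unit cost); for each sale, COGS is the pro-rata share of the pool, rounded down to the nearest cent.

Ending inventory = $5,650.60

After Beginning: 190 on hand, pool $2,508.00 (≈ $13.2000 each)
After Purchase 1: 544 on hand, pool $6,720.60 (≈ $12.3540 each)
Sale 1, sell 239: 239/544 × $6,720.60 → $2,952.61
After Purchase 2: 594 on hand, pool $6,701.34 (≈ $11.2817 each)
Sale 2, sell 274: 274/594 × $6,701.34 → $3,091.19
After Purchase 3: 466 on hand, pool $5,026.35 (≈ $10.7862 each)
After Purchase 4: 521 on hand, pool $5,650.60 (≈ $10.8457 each)
Total COGS = $2,952.61 + $3,091.19 = $6,043.80
Ending inventory (cost pool remaining) = $5,650.60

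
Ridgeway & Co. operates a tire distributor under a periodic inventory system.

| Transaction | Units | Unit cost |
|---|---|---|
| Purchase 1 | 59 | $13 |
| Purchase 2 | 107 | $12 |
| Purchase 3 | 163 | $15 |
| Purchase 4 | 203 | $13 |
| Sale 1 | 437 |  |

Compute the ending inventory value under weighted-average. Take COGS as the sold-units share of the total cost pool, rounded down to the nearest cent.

Sale 1, sell 437: 437/532 × $7,135.00 → $5,860.89
Ending inventory (cost pool remaining) = $1,274.11
Check: goods available $7,135.00 = COGS $5,860.89 + ending $1,274.11

Ending inventory = $1,274.11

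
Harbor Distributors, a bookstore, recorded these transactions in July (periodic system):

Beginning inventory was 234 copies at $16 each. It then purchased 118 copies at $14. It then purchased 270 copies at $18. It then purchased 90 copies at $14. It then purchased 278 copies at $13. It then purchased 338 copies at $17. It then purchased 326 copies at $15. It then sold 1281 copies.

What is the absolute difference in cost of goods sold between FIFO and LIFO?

FIFO COGS: 234 @ $16 + 118 @ $14 + 270 @ $18 + 90 @ $14 + 278 @ $13 + 291 @ $17 = $20,077
LIFO COGS: 326 @ $15 + 338 @ $17 + 278 @ $13 + 90 @ $14 + 249 @ $18 = $19,992
Difference = |$20,077 − $19,992| = $85

$85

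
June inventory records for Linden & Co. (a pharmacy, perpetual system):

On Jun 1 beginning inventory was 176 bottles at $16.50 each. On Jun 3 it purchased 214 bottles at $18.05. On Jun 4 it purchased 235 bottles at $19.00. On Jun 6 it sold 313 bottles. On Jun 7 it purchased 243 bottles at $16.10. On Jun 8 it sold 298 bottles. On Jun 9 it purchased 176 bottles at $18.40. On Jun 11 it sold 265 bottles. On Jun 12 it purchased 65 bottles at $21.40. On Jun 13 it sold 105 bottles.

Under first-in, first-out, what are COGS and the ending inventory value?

Jun 6, 313 sold [FIFO — oldest first]: 176 @ $16.50 + 137 @ $18.05 = $5,376.85
Jun 8, 298 sold [FIFO — oldest first]: 77 @ $18.05 + 221 @ $19.00 = $5,588.85
Jun 11, 265 sold [FIFO — oldest first]: 14 @ $19.00 + 243 @ $16.10 + 8 @ $18.40 = $4,325.50
Jun 13, 105 sold [FIFO — oldest first]: 105 @ $18.40 = $1,932.00
Total COGS = $5,376.85 + $5,588.85 + $4,325.50 + $1,932.00 = $17,223.20
Ending inventory: 63 @ $18.40 + 65 @ $21.40 = $2,550.20
Check: goods available $19,773.40 = COGS $17,223.20 + ending $2,550.20

COGS = $17,223.20; ending inventory = $2,550.20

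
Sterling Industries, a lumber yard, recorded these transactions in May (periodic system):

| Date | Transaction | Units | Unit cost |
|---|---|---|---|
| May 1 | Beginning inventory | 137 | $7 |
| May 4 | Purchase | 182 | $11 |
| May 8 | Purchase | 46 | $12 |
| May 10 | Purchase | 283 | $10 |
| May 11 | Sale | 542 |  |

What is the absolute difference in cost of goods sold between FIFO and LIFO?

$318

FIFO COGS: 137 @ $7 + 182 @ $11 + 46 @ $12 + 177 @ $10 = $5,283
LIFO COGS: 283 @ $10 + 46 @ $12 + 182 @ $11 + 31 @ $7 = $5,601
Difference = |$5,283 − $5,601| = $318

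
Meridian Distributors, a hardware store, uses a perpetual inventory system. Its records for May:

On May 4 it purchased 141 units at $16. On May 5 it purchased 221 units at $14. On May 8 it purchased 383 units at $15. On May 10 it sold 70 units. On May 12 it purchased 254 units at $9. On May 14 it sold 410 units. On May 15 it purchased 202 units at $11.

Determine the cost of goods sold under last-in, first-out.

COGS = $5,676

May 10, 70 sold [LIFO — newest first]: 70 @ $15 = $1,050
May 14, 410 sold [LIFO — newest first]: 254 @ $9 + 156 @ $15 = $4,626
Total COGS = $1,050 + $4,626 = $5,676
Ending inventory: 141 @ $16 + 221 @ $14 + 157 @ $15 + 202 @ $11 = $9,927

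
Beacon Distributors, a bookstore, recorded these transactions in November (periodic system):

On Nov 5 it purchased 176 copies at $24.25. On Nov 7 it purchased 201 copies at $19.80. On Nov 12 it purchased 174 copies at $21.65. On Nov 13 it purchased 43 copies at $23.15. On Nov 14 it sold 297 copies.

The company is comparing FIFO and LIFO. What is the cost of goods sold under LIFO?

COGS = $6,346.55

FIFO COGS: 176 @ $24.25 + 121 @ $19.80 = $6,663.80
LIFO COGS: 43 @ $23.15 + 174 @ $21.65 + 80 @ $19.80 = $6,346.55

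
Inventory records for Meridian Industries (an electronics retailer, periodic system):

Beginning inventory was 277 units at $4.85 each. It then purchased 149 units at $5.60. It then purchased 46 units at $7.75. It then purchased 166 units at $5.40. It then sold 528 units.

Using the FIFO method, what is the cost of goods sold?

Sale 1 (528) [FIFO — oldest first]: 277 @ $4.85 + 149 @ $5.60 + 46 @ $7.75 + 56 @ $5.40 = $2,836.75
Ending inventory: 110 @ $5.40 = $594.00
Check: goods available $3,430.75 = COGS $2,836.75 + ending $594.00

COGS = $2,836.75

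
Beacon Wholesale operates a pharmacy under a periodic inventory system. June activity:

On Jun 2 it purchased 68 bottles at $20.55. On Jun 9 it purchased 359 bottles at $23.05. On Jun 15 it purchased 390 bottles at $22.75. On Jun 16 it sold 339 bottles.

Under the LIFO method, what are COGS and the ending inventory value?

Jun 16, 339 sold [LIFO — newest first]: 339 @ $22.75 = $7,712.25
Ending inventory: 68 @ $20.55 + 359 @ $23.05 + 51 @ $22.75 = $10,832.60

COGS = $7,712.25; ending inventory = $10,832.60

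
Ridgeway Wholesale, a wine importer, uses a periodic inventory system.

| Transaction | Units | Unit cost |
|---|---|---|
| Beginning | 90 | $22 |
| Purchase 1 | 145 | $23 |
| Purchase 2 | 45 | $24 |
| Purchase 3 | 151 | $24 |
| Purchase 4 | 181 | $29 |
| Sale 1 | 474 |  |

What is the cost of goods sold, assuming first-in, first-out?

COGS = $11,266

Sale 1 (474) [FIFO — oldest first]: 90 @ $22 + 145 @ $23 + 45 @ $24 + 151 @ $24 + 43 @ $29 = $11,266
Ending inventory: 138 @ $29 = $4,002
Check: goods available $15,268 = COGS $11,266 + ending $4,002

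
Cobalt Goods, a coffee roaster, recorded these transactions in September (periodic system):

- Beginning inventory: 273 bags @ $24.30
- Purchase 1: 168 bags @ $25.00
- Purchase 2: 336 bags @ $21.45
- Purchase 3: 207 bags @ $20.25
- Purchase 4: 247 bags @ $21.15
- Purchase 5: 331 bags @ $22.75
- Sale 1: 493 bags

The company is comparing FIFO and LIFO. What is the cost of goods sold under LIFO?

FIFO COGS: 273 @ $24.30 + 168 @ $25.00 + 52 @ $21.45 = $11,949.30
LIFO COGS: 331 @ $22.75 + 162 @ $21.15 = $10,956.55

COGS = $10,956.55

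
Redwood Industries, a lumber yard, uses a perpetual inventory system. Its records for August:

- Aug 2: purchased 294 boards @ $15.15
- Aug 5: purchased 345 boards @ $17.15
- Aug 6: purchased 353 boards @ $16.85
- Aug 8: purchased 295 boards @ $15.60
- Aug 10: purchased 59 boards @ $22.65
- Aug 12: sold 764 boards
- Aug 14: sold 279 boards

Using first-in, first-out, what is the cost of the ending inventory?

Ending inventory = $5,142.75

Aug 12, 764 sold [FIFO — oldest first]: 294 @ $15.15 + 345 @ $17.15 + 125 @ $16.85 = $12,477.10
Aug 14, 279 sold [FIFO — oldest first]: 228 @ $16.85 + 51 @ $15.60 = $4,637.40
Total COGS = $12,477.10 + $4,637.40 = $17,114.50
Ending inventory: 244 @ $15.60 + 59 @ $22.65 = $5,142.75
Check: goods available $22,257.25 = COGS $17,114.50 + ending $5,142.75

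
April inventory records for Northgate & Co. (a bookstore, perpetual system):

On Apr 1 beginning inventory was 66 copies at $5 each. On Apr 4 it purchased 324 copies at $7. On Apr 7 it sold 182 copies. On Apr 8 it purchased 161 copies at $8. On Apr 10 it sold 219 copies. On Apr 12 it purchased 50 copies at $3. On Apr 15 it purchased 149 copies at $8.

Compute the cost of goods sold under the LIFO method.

Apr 7, 182 sold [LIFO — newest first]: 182 @ $7 = $1,274
Apr 10, 219 sold [LIFO — newest first]: 161 @ $8 + 58 @ $7 = $1,694
Total COGS = $1,274 + $1,694 = $2,968
Ending inventory: 66 @ $5 + 84 @ $7 + 50 @ $3 + 149 @ $8 = $2,260

COGS = $2,968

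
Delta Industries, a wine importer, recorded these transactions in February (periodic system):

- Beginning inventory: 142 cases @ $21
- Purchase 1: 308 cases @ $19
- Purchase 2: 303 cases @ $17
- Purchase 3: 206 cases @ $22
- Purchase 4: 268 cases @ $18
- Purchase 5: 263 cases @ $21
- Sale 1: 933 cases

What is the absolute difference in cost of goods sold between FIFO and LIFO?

FIFO COGS: 142 @ $21 + 308 @ $19 + 303 @ $17 + 180 @ $22 = $17,945
LIFO COGS: 263 @ $21 + 268 @ $18 + 206 @ $22 + 196 @ $17 = $18,211
Difference = |$17,945 − $18,211| = $266

$266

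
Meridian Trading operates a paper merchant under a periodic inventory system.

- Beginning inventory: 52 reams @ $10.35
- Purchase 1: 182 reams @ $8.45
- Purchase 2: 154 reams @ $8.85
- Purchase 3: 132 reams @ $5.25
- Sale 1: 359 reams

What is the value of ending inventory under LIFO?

Ending inventory = $1,459.25

Sale 1 (359) [LIFO — newest first]: 132 @ $5.25 + 154 @ $8.85 + 73 @ $8.45 = $2,672.75
Ending inventory: 52 @ $10.35 + 109 @ $8.45 = $1,459.25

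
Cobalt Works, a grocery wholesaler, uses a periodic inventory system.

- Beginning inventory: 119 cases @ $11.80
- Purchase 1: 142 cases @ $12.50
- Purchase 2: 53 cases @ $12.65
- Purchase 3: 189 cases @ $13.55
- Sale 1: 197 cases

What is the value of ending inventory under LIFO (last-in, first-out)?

Sale 1 (197) [LIFO — newest first]: 189 @ $13.55 + 8 @ $12.65 = $2,662.15
Ending inventory: 119 @ $11.80 + 142 @ $12.50 + 45 @ $12.65 = $3,748.45

Ending inventory = $3,748.45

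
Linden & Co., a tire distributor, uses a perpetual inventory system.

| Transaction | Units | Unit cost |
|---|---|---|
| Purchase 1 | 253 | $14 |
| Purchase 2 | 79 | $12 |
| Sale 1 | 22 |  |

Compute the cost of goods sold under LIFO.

COGS = $264

Sale 1 (22) [LIFO — newest first]: 22 @ $12 = $264
Ending inventory: 253 @ $14 + 57 @ $12 = $4,226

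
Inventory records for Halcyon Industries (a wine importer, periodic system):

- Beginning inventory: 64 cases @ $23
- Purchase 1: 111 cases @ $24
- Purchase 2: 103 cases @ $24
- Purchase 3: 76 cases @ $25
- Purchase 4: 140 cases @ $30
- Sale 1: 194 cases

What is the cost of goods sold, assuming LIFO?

COGS = $5,550

Sale 1 (194) [LIFO — newest first]: 140 @ $30 + 54 @ $25 = $5,550
Ending inventory: 64 @ $23 + 111 @ $24 + 103 @ $24 + 22 @ $25 = $7,158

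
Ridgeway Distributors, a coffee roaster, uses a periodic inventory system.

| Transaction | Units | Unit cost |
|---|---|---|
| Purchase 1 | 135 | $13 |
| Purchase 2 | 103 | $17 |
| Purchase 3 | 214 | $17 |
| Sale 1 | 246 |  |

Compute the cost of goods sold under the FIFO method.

Sale 1 (246) [FIFO — oldest first]: 135 @ $13 + 103 @ $17 + 8 @ $17 = $3,642
Ending inventory: 206 @ $17 = $3,502

COGS = $3,642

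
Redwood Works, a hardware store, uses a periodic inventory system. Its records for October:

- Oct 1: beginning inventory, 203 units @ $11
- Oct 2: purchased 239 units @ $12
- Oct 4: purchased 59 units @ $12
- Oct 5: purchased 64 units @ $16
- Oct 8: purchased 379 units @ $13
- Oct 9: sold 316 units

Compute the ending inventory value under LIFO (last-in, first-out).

Ending inventory = $7,652

Oct 9, 316 sold [LIFO — newest first]: 316 @ $13 = $4,108
Ending inventory: 203 @ $11 + 239 @ $12 + 59 @ $12 + 64 @ $16 + 63 @ $13 = $7,652
Check: goods available $11,760 = COGS $4,108 + ending $7,652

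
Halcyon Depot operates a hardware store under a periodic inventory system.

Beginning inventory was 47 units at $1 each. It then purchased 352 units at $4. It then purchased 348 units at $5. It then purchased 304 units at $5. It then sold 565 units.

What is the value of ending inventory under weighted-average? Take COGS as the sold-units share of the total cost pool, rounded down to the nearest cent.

Sale 1, sell 565: 565/1051 × $4,715.00 → $2,534.70
Ending inventory (cost pool remaining) = $2,180.30
Check: goods available $4,715.00 = COGS $2,534.70 + ending $2,180.30

Ending inventory = $2,180.30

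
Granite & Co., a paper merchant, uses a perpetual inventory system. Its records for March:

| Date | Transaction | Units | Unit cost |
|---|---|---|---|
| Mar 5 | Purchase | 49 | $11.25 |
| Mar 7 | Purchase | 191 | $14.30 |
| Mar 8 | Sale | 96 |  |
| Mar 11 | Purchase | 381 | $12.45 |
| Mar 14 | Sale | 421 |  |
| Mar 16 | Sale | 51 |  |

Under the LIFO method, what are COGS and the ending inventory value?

Mar 8, 96 sold [LIFO — newest first]: 96 @ $14.30 = $1,372.80
Mar 14, 421 sold [LIFO — newest first]: 381 @ $12.45 + 40 @ $14.30 = $5,315.45
Mar 16, 51 sold [LIFO — newest first]: 51 @ $14.30 = $729.30
Total COGS = $1,372.80 + $5,315.45 + $729.30 = $7,417.55
Ending inventory: 49 @ $11.25 + 4 @ $14.30 = $608.45

COGS = $7,417.55; ending inventory = $608.45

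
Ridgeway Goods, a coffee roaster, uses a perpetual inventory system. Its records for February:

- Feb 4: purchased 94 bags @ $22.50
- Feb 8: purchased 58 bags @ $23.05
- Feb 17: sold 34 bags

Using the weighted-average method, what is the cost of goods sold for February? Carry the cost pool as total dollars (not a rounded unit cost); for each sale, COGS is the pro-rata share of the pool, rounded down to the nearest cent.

COGS = $772.13

After Feb 4: 94 on hand, pool $2,115.00 (≈ $22.5000 each)
After Feb 8: 152 on hand, pool $3,451.90 (≈ $22.7099 each)
Feb 17, sell 34: 34/152 × $3,451.90 → $772.13
Ending inventory (cost pool remaining) = $2,679.77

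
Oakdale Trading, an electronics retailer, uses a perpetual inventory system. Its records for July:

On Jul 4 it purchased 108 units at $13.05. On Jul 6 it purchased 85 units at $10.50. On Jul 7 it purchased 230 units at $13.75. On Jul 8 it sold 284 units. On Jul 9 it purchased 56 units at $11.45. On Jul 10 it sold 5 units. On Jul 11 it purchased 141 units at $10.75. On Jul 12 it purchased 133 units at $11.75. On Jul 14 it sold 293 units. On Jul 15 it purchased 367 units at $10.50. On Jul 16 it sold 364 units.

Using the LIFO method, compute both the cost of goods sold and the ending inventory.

Jul 8, 284 sold [LIFO — newest first]: 230 @ $13.75 + 54 @ $10.50 = $3,729.50
Jul 10, 5 sold [LIFO — newest first]: 5 @ $11.45 = $57.25
Jul 14, 293 sold [LIFO — newest first]: 133 @ $11.75 + 141 @ $10.75 + 19 @ $11.45 = $3,296.05
Jul 16, 364 sold [LIFO — newest first]: 364 @ $10.50 = $3,822.00
Total COGS = $3,729.50 + $57.25 + $3,296.05 + $3,822.00 = $10,904.80
Ending inventory: 108 @ $13.05 + 31 @ $10.50 + 32 @ $11.45 + 3 @ $10.50 = $2,132.80

COGS = $10,904.80; ending inventory = $2,132.80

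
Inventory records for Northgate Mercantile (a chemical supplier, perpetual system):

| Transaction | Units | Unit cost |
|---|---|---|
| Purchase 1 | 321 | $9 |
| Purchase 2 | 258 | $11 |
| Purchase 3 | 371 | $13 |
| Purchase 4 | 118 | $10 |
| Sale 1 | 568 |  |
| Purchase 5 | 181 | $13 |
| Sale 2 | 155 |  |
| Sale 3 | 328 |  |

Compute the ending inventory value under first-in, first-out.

Sale 1 (568) [FIFO — oldest first]: 321 @ $9 + 247 @ $11 = $5,606
Sale 2 (155) [FIFO — oldest first]: 11 @ $11 + 144 @ $13 = $1,993
Sale 3 (328) [FIFO — oldest first]: 227 @ $13 + 101 @ $10 = $3,961
Total COGS = $5,606 + $1,993 + $3,961 = $11,560
Ending inventory: 17 @ $10 + 181 @ $13 = $2,523
Check: goods available $14,083 = COGS $11,560 + ending $2,523

Ending inventory = $2,523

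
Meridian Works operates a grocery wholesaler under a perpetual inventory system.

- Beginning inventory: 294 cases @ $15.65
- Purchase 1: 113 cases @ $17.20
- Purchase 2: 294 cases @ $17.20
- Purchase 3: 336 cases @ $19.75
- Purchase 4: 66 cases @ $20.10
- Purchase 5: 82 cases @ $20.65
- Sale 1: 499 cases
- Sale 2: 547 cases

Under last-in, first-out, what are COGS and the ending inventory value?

Sale 1 (499) [LIFO — newest first]: 82 @ $20.65 + 66 @ $20.10 + 336 @ $19.75 + 15 @ $17.20 = $9,913.90
Sale 2 (547) [LIFO — newest first]: 279 @ $17.20 + 113 @ $17.20 + 155 @ $15.65 = $9,168.15
Total COGS = $9,913.90 + $9,168.15 = $19,082.05
Ending inventory: 139 @ $15.65 = $2,175.35

COGS = $19,082.05; ending inventory = $2,175.35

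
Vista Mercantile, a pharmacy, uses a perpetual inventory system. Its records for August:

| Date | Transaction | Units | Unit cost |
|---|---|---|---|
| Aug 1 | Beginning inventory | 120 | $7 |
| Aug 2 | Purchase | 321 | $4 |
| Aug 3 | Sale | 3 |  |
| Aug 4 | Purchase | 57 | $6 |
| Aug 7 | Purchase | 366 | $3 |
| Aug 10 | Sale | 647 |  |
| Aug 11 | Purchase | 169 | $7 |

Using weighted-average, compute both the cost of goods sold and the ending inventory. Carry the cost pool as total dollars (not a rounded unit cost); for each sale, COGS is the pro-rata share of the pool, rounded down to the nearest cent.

After Aug 1: 120 on hand, pool $840.00 (≈ $7.0000 each)
After Aug 2: 441 on hand, pool $2,124.00 (≈ $4.8163 each)
Aug 3, sell 3: 3/441 × $2,124.00 → $14.44
After Aug 4: 495 on hand, pool $2,451.56 (≈ $4.9526 each)
After Aug 7: 861 on hand, pool $3,549.56 (≈ $4.1226 each)
Aug 10, sell 647: 647/861 × $3,549.56 → $2,667.32
After Aug 11: 383 on hand, pool $2,065.24 (≈ $5.3923 each)
Total COGS = $14.44 + $2,667.32 = $2,681.76
Ending inventory (cost pool remaining) = $2,065.24
Check: goods available $4,747.00 = COGS $2,681.76 + ending $2,065.24

COGS = $2,681.76; ending inventory = $2,065.24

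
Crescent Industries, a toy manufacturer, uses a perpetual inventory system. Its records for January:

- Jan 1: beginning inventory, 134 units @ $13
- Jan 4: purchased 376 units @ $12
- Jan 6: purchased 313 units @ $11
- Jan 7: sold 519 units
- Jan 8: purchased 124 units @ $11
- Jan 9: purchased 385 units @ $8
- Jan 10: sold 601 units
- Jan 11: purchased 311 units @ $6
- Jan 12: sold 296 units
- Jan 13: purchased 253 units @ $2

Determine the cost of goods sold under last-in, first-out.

COGS = $13,239

Jan 7, 519 sold [LIFO — newest first]: 313 @ $11 + 206 @ $12 = $5,915
Jan 10, 601 sold [LIFO — newest first]: 385 @ $8 + 124 @ $11 + 92 @ $12 = $5,548
Jan 12, 296 sold [LIFO — newest first]: 296 @ $6 = $1,776
Total COGS = $5,915 + $5,548 + $1,776 = $13,239
Ending inventory: 134 @ $13 + 78 @ $12 + 15 @ $6 + 253 @ $2 = $3,274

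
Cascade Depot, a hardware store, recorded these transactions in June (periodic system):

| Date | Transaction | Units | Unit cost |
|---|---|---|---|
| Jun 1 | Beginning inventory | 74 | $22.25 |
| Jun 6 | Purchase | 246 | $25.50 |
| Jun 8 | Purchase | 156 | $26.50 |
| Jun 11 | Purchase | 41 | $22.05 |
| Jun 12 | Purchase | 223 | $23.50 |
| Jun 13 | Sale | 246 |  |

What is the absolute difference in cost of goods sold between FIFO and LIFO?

FIFO COGS: 74 @ $22.25 + 172 @ $25.50 = $6,032.50
LIFO COGS: 223 @ $23.50 + 23 @ $22.05 = $5,747.65
Difference = |$6,032.50 − $5,747.65| = $284.85

$284.85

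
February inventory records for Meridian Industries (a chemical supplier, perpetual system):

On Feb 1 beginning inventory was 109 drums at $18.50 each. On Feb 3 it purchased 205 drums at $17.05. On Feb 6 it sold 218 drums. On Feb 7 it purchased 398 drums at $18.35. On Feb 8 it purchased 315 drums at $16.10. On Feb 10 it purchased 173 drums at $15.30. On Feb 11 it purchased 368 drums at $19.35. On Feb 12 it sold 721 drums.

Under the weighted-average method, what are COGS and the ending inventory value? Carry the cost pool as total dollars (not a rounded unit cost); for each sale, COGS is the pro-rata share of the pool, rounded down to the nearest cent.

COGS = $16,552.33; ending inventory = $11,101.92

After Feb 1: 109 on hand, pool $2,016.50 (≈ $18.5000 each)
After Feb 3: 314 on hand, pool $5,511.75 (≈ $17.5533 each)
Feb 6, sell 218: 218/314 × $5,511.75 → $3,826.62
After Feb 7: 494 on hand, pool $8,988.43 (≈ $18.1952 each)
After Feb 8: 809 on hand, pool $14,059.93 (≈ $17.3794 each)
After Feb 10: 982 on hand, pool $16,706.83 (≈ $17.0131 each)
After Feb 11: 1350 on hand, pool $23,827.63 (≈ $17.6501 each)
Feb 12, sell 721: 721/1350 × $23,827.63 → $12,725.71
Total COGS = $3,826.62 + $12,725.71 = $16,552.33
Ending inventory (cost pool remaining) = $11,101.92
Check: goods available $27,654.25 = COGS $16,552.33 + ending $11,101.92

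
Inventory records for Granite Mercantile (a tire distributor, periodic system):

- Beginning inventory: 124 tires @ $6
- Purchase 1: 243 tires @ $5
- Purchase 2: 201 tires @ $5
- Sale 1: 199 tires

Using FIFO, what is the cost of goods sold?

COGS = $1,119

Sale 1 (199) [FIFO — oldest first]: 124 @ $6 + 75 @ $5 = $1,119
Ending inventory: 168 @ $5 + 201 @ $5 = $1,845
Check: goods available $2,964 = COGS $1,119 + ending $1,845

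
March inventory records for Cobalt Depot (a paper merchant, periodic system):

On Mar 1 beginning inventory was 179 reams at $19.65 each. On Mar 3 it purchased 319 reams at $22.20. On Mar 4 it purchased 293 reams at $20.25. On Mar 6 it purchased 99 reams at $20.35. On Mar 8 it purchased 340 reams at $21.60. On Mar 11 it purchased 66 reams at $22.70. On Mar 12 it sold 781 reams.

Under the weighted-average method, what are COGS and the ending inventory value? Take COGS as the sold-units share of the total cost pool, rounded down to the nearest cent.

COGS = $16,505.40; ending inventory = $10,883.85

Mar 12, sell 781: 781/1296 × $27,389.25 → $16,505.40
Ending inventory (cost pool remaining) = $10,883.85
Check: goods available $27,389.25 = COGS $16,505.40 + ending $10,883.85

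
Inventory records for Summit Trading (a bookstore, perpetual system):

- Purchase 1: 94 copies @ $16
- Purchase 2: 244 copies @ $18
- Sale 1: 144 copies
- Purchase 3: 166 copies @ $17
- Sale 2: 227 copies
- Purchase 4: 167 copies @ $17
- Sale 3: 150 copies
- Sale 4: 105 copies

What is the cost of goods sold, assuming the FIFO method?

Sale 1 (144) [FIFO — oldest first]: 94 @ $16 + 50 @ $18 = $2,404
Sale 2 (227) [FIFO — oldest first]: 194 @ $18 + 33 @ $17 = $4,053
Sale 3 (150) [FIFO — oldest first]: 133 @ $17 + 17 @ $17 = $2,550
Sale 4 (105) [FIFO — oldest first]: 105 @ $17 = $1,785
Total COGS = $2,404 + $4,053 + $2,550 + $1,785 = $10,792
Ending inventory: 45 @ $17 = $765
Check: goods available $11,557 = COGS $10,792 + ending $765

COGS = $10,792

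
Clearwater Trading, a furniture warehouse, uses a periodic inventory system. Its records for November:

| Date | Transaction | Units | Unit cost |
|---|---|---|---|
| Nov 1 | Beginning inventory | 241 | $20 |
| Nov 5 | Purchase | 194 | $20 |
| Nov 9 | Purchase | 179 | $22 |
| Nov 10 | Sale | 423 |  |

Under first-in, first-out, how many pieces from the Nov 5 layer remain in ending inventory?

Nov 10, 423 sold [FIFO — oldest first]: 241 @ $20 + 182 @ $20 = $8,460
Ending inventory: 12 @ $20 + 179 @ $22 = $4,178
Check: goods available $12,638 = COGS $8,460 + ending $4,178

12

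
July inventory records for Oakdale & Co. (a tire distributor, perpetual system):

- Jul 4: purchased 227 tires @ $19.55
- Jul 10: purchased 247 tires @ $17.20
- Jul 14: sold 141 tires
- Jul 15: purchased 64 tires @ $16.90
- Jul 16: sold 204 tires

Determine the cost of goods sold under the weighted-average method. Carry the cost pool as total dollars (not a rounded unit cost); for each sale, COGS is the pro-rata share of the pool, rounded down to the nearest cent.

COGS = $6,275.39

After Jul 4: 227 on hand, pool $4,437.85 (≈ $19.5500 each)
After Jul 10: 474 on hand, pool $8,686.25 (≈ $18.3254 each)
Jul 14, sell 141: 141/474 × $8,686.25 → $2,583.88
After Jul 15: 397 on hand, pool $7,183.97 (≈ $18.0956 each)
Jul 16, sell 204: 204/397 × $7,183.97 → $3,691.51
Total COGS = $2,583.88 + $3,691.51 = $6,275.39
Ending inventory (cost pool remaining) = $3,492.46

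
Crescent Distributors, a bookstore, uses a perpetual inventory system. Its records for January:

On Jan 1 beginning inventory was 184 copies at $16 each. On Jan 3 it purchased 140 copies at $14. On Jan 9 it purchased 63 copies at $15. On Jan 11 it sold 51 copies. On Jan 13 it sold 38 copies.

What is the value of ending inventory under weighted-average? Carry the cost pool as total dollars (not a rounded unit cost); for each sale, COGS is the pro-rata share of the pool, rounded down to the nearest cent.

Ending inventory = $4,503.89

After Jan 1: 184 on hand, pool $2,944.00 (≈ $16.0000 each)
After Jan 3: 324 on hand, pool $4,904.00 (≈ $15.1358 each)
After Jan 9: 387 on hand, pool $5,849.00 (≈ $15.1137 each)
Jan 11, sell 51: 51/387 × $5,849.00 → $770.79
Jan 13, sell 38: 38/336 × $5,078.21 → $574.32
Total COGS = $770.79 + $574.32 = $1,345.11
Ending inventory (cost pool remaining) = $4,503.89
Check: goods available $5,849.00 = COGS $1,345.11 + ending $4,503.89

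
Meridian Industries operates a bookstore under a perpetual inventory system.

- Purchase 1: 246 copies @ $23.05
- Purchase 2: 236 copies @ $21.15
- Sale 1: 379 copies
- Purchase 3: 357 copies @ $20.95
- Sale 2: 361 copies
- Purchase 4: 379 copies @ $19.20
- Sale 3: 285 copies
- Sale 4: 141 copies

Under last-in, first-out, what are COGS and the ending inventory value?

COGS = $24,219.05; ending inventory = $1,198.60

Sale 1 (379) [LIFO — newest first]: 236 @ $21.15 + 143 @ $23.05 = $8,287.55
Sale 2 (361) [LIFO — newest first]: 357 @ $20.95 + 4 @ $23.05 = $7,571.35
Sale 3 (285) [LIFO — newest first]: 285 @ $19.20 = $5,472.00
Sale 4 (141) [LIFO — newest first]: 94 @ $19.20 + 47 @ $23.05 = $2,888.15
Total COGS = $8,287.55 + $7,571.35 + $5,472.00 + $2,888.15 = $24,219.05
Ending inventory: 52 @ $23.05 = $1,198.60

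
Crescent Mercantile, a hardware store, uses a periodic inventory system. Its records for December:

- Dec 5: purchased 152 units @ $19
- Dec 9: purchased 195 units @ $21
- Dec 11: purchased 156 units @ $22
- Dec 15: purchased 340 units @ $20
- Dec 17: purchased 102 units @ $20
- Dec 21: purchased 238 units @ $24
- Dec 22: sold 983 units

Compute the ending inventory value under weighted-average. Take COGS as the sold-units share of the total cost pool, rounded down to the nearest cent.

Dec 22, sell 983: 983/1183 × $24,967.00 → $20,746.03
Ending inventory (cost pool remaining) = $4,220.97
Check: goods available $24,967.00 = COGS $20,746.03 + ending $4,220.97

Ending inventory = $4,220.97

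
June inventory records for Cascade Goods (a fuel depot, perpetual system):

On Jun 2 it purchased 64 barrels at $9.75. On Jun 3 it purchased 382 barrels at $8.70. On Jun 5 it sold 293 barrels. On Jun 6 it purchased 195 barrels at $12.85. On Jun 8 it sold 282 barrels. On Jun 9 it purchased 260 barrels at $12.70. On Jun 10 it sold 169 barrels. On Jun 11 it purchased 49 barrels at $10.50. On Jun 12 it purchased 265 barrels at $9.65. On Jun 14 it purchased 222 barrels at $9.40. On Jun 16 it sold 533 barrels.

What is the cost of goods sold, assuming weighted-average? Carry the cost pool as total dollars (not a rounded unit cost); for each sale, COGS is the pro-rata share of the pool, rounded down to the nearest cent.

After Jun 2: 64 on hand, pool $624.00 (≈ $9.7500 each)
After Jun 3: 446 on hand, pool $3,947.40 (≈ $8.8507 each)
Jun 5, sell 293: 293/446 × $3,947.40 → $2,593.24
After Jun 6: 348 on hand, pool $3,859.91 (≈ $11.0917 each)
Jun 8, sell 282: 282/348 × $3,859.91 → $3,127.85
After Jun 9: 326 on hand, pool $4,034.06 (≈ $12.3744 each)
Jun 10, sell 169: 169/326 × $4,034.06 → $2,091.27
After Jun 11: 206 on hand, pool $2,457.29 (≈ $11.9286 each)
After Jun 12: 471 on hand, pool $5,014.54 (≈ $10.6466 each)
After Jun 14: 693 on hand, pool $7,101.34 (≈ $10.2472 each)
Jun 16, sell 533: 533/693 × $7,101.34 → $5,461.78
Total COGS = $2,593.24 + $3,127.85 + $2,091.27 + $5,461.78 = $13,274.14
Ending inventory (cost pool remaining) = $1,639.56

COGS = $13,274.14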